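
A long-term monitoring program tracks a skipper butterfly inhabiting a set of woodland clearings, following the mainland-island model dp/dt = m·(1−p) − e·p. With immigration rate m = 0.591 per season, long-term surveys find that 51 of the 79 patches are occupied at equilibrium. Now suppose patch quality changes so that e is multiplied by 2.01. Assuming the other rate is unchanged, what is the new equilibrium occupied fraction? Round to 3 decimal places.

Observed p* = 51/79 = 0.64557.
Balance m(1−p*) = e·p* gives e = m(1−p*)/p* = 0.591×0.35443/0.64557 = 0.32447.
New p* = m/(m+e) = 0.59100/(0.59100+0.65218) = 0.47539.

0.475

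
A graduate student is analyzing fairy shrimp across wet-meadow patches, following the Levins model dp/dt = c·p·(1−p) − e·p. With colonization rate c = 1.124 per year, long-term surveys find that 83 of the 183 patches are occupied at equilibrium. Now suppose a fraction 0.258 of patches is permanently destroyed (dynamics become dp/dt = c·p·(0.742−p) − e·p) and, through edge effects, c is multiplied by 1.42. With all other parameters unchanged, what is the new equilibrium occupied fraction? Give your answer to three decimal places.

0.357

Observed p* = 83/183 = 0.45355.
Balance c(1−p*) = e gives e = 1.124×(1 − 0.45355) = 0.61421.
New p* = 0.742 − e/c = 0.742 − 0.61421/1.59608 = 0.35718.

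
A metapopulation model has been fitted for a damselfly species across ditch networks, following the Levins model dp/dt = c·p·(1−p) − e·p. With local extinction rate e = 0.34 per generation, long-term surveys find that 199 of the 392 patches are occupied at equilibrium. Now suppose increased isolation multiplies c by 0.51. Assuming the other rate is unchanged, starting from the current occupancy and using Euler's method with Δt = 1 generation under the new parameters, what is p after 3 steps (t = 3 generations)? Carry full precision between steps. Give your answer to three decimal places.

0.323

Observed p* = 199/392 = 0.50765.
Balance c(1−p*) = e gives c = e/(1 − 0.50765) = 0.34/0.49235 = 0.69057.
Starting from p₀ = 0.50765; update p ← p + (dp/dt)·Δt with the new parameters.
  1  |  dp/dt·Δt = -0.084575  |  p_1 = 0.423078
  2  |  dp/dt·Δt = -0.057883  |  p_2 = 0.365195
  3  |  dp/dt·Δt = -0.042519  |  p_3 = 0.322676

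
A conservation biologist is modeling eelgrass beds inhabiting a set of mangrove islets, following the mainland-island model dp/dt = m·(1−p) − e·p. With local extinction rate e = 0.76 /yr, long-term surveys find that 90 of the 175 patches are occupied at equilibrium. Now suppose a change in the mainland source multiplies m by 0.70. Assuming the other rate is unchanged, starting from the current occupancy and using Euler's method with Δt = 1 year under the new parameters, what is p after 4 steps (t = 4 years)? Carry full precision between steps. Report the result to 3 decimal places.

Observed p* = 90/175 = 0.51429.
Balance m(1−p*) = e·p* gives m = e·p*/(1−p*) = 0.76×0.51429/0.48571 = 0.80471.
Starting from p₀ = 0.51429; update p ← p + (dp/dt)·Δt with the new parameters.
p: 0.51429 → 0.39703  (Δp = -0.11726)
p: 0.39703 → 0.43494  (Δp = +0.03791)
p: 0.43494 → 0.42268  (Δp = -0.01226)
p: 0.42268 → 0.42664  (Δp = +0.00396)

0.427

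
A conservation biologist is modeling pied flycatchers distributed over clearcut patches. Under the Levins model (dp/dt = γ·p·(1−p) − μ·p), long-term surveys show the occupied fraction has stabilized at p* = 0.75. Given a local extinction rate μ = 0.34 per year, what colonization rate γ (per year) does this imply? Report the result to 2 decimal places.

At equilibrium γ(1−p*) = μ, so γ = μ/(1−p*).
γ = 0.34/(1 − 0.75) = 0.34/0.2500 = 1.3600.

1.36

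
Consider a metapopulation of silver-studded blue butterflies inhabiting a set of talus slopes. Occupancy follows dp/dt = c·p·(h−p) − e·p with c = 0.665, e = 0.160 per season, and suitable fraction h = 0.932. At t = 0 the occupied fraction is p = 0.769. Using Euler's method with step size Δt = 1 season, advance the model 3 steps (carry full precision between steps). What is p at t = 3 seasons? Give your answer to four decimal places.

Update rule: p ← p + [c·p·(h−p) − e·p]·Δt with Δt = 1.
step 1: Δp = -0.03968, p = 0.72932
step 2: Δp = -0.01839, p = 0.71093
step 3: Δp = -0.00923, p = 0.70169

0.7017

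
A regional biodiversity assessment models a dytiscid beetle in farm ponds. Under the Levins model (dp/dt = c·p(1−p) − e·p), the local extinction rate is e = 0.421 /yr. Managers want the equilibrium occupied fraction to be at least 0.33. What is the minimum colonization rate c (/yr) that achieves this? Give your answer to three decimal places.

p* = 1 − e/c ≥ 0.33 requires e/c ≤ 0.6700, i.e. c ≥ e/0.6700.
c_min = 0.421/0.6700 = 0.6284.

0.628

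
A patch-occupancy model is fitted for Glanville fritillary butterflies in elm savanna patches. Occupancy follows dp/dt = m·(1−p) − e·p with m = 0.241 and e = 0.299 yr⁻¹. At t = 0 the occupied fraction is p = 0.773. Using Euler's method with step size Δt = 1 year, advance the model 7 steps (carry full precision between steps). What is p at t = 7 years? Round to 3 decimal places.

Update rule: p ← p + [m·(1−p) − e·p]·Δt with Δt = 1.
  1  |  dp/dt·Δt = -0.176420  |  p_1 = 0.596580
  2  |  dp/dt·Δt = -0.081153  |  p_2 = 0.515427
  3  |  dp/dt·Δt = -0.037330  |  p_3 = 0.478096
  4  |  dp/dt·Δt = -0.017172  |  p_4 = 0.460924
  5  |  dp/dt·Δt = -0.007899  |  p_5 = 0.453025
  6  |  dp/dt·Δt = -0.003634  |  p_6 = 0.449392
  7  |  dp/dt·Δt = -0.001671  |  p_7 = 0.447720

0.448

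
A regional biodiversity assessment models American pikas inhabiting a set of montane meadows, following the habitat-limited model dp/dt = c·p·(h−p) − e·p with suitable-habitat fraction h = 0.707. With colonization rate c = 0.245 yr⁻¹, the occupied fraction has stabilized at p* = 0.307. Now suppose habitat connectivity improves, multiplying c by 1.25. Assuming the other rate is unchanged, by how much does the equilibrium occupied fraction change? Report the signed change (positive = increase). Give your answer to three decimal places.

Balance c(h−p*) = e gives e = 0.245×(0.707 − 0.30700) = 0.09800.
New p* = 0.707 − e/c = 0.707 − 0.09800/0.30625 = 0.38700.
Δp* = 0.38700 − 0.30700 = +0.08000.

0.080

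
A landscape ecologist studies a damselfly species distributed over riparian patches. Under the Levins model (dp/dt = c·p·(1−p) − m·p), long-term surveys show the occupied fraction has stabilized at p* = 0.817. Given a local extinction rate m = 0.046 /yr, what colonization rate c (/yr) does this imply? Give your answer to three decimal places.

0.251

At equilibrium c(1−p*) = m, so c = m/(1−p*).
c = 0.046/(1 − 0.817) = 0.046/0.1830 = 0.2514.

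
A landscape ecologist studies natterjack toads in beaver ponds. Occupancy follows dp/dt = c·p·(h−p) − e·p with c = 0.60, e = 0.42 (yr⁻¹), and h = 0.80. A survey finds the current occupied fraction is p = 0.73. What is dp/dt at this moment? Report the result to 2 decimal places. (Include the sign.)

Colonization term: c·p·(h−p) = 0.60×0.73×0.0700 = 0.03066.
Extinction term: e·p = 0.30660.
dp/dt = 0.03066 − 0.30660 = -0.27594.

-0.28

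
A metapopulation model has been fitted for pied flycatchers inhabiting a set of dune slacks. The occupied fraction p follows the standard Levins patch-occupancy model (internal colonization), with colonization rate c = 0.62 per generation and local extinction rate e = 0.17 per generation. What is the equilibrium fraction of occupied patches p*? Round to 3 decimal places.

0.726

At equilibrium, colonization balances extinction: c·p*·(1−p*) = e·p*.
So p* = 1 − e/c = 1 − 0.17/0.62 = 1 − 0.2742 = 0.7258.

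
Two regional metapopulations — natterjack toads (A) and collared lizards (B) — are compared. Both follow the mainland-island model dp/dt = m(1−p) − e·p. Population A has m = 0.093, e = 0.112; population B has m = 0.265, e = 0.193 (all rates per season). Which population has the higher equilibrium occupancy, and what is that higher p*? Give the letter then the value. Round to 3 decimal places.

B, 0.579

A: p*_A = m/(m+e) = 0.093/0.2050 = 0.4537.
B: p*_B = 0.265/0.4580 = 0.5786.
B is higher at 0.5786.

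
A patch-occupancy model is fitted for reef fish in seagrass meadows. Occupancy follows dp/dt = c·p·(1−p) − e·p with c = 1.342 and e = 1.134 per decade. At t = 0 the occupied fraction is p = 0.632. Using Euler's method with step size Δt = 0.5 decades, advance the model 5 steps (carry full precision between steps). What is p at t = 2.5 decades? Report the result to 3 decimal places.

0.252

Update rule: p ← p + [c·p·(1−p) − e·p]·Δt with Δt = 0.5.
  1  |  dp/dt·Δt = -0.202286  |  p_1 = 0.429714
  2  |  dp/dt·Δt = -0.079213  |  p_2 = 0.350502
  3  |  dp/dt·Δt = -0.045981  |  p_3 = 0.304520
  4  |  dp/dt·Δt = -0.030554  |  p_4 = 0.273967
  5  |  dp/dt·Δt = -0.021871  |  p_5 = 0.252096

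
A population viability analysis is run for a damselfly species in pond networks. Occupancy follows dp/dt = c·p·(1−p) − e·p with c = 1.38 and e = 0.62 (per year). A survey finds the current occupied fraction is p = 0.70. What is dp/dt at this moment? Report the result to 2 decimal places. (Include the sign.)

Colonization term: c·p·(1−p) = 1.38×0.70×0.3000 = 0.28980.
Extinction term: e·p = 0.43400.
dp/dt = 0.28980 − 0.43400 = -0.14420.

-0.14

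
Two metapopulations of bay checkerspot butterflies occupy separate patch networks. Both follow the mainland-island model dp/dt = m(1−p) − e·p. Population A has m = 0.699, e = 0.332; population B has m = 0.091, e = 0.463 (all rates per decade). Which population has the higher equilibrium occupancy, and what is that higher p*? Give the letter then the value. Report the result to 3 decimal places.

A: p*_A = m/(m+e) = 0.699/1.0310 = 0.6780.
B: p*_B = 0.091/0.5540 = 0.1643.
A is higher at 0.6780.

A, 0.678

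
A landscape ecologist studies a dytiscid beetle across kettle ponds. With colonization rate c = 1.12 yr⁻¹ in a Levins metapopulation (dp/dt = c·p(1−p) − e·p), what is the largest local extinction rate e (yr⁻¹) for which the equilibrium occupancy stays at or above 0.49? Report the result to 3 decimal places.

1 − e/c ≥ 0.49 ⇒ e ≤ c(1 − 0.49) = 1.12 × 0.5100.
e_max = 0.5712.

0.571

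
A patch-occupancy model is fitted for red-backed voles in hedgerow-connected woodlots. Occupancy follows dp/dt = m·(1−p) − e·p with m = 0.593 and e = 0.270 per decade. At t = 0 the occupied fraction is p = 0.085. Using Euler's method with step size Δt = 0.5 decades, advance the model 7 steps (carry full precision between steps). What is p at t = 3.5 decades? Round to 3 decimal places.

0.676

Update rule: p ← p + [m·(1−p) − e·p]·Δt with Δt = 0.5.
p: 0.08500 → 0.34482  (Δp = +0.25982)
p: 0.34482 → 0.49253  (Δp = +0.14771)
p: 0.49253 → 0.57650  (Δp = +0.08397)
p: 0.57650 → 0.62424  (Δp = +0.04774)
p: 0.62424 → 0.65138  (Δp = +0.02714)
p: 0.65138 → 0.66681  (Δp = +0.01543)
p: 0.66681 → 0.67558  (Δp = +0.00877)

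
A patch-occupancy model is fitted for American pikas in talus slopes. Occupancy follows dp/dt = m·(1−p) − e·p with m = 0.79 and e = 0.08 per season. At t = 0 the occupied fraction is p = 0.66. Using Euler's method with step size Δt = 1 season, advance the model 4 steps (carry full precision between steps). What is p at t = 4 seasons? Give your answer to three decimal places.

0.908

Update rule: p ← p + [m·(1−p) − e·p]·Δt with Δt = 1.
t = 1: p = 0.66000 + (+0.21580) = 0.87580
t = 2: p = 0.87580 + (+0.02805) = 0.90385
t = 3: p = 0.90385 + (+0.00365) = 0.90750
t = 4: p = 0.90750 + (+0.00047) = 0.90798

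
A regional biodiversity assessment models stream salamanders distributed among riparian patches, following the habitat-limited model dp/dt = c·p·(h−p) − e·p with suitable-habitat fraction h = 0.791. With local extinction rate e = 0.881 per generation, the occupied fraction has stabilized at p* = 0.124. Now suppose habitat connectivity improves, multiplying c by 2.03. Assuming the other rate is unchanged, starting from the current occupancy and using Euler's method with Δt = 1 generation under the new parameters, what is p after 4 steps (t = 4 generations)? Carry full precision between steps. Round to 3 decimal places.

0.462

Balance c(h−p*) = e gives c = e/(0.791 − 0.12400) = 0.881/0.66700 = 1.32084.
Starting from p₀ = 0.12400; update p ← p + (dp/dt)·Δt with the new parameters.
  1  |  dp/dt·Δt = +0.112521  |  p_1 = 0.236521
  2  |  dp/dt·Δt = +0.143267  |  p_2 = 0.379788
  3  |  dp/dt·Δt = +0.084155  |  p_3 = 0.463943
  4  |  dp/dt·Δt = -0.001884  |  p_4 = 0.462059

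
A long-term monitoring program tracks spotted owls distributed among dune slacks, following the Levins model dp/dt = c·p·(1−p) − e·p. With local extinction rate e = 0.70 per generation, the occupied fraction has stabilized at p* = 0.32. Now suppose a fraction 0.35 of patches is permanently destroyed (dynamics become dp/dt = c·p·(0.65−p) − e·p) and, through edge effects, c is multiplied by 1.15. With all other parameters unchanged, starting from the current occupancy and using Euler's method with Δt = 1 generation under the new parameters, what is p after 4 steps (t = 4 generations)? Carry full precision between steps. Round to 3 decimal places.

0.136

Balance c(1−p*) = e gives c = e/(1 − 0.32000) = 0.70/0.68000 = 1.02941.
Starting from p₀ = 0.32000; update p ← p + (dp/dt)·Δt with the new parameters.
step 1: Δp = -0.09899, p = 0.22101
step 2: Δp = -0.04247, p = 0.17854
step 3: Δp = -0.02533, p = 0.15321
step 4: Δp = -0.01714, p = 0.13607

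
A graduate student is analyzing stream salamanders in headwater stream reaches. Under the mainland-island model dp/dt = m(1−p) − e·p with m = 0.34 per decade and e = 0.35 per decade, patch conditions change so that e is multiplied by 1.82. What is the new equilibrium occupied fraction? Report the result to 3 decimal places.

0.348

Before: p* = 0.34/(0.34+0.35) = 0.4928.
After: m = 0.34, e = 0.637; p* = 0.34/0.9770 = 0.3480.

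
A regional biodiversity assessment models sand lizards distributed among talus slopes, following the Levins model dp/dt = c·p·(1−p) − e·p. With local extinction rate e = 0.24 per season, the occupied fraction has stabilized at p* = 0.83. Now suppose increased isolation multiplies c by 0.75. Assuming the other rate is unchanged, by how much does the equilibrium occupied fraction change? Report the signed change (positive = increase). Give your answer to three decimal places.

-0.057

Balance c(1−p*) = e gives c = e/(1 − 0.83000) = 0.24/0.17000 = 1.41176.
New p* = 1 − e/c = 1 − 0.24000/1.05882 = 0.77333.
Δp* = 0.77333 − 0.83000 = -0.05667.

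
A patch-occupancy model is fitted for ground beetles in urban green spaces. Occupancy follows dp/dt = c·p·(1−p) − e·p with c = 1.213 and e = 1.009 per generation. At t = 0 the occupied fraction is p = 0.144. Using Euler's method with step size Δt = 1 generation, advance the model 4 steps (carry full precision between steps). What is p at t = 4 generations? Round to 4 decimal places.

Update rule: p ← p + [c·p·(1−p) − e·p]·Δt with Δt = 1.
  1  |  dp/dt·Δt = +0.004223  |  p_1 = 0.148223
  2  |  dp/dt·Δt = +0.003588  |  p_2 = 0.151811
  3  |  dp/dt·Δt = +0.003014  |  p_3 = 0.154825
  4  |  dp/dt·Δt = +0.002508  |  p_4 = 0.157333

0.1573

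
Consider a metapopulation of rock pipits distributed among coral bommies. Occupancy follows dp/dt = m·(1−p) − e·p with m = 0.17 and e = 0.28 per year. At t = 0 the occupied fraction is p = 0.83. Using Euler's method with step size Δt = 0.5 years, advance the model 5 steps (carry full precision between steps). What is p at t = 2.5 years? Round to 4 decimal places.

Update rule: p ← p + [m·(1−p) − e·p]·Δt with Δt = 0.5.
p: 0.83000 → 0.72825  (Δp = -0.10175)
p: 0.72825 → 0.64939  (Δp = -0.07886)
p: 0.64939 → 0.58828  (Δp = -0.06111)
p: 0.58828 → 0.54092  (Δp = -0.04736)
p: 0.54092 → 0.50421  (Δp = -0.03671)

0.5042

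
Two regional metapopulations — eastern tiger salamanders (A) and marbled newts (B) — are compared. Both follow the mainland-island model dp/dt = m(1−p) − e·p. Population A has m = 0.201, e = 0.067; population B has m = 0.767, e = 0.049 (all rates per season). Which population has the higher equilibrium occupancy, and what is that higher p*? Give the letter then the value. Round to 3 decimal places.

B, 0.940

A: p*_A = m/(m+e) = 0.201/0.2680 = 0.7500.
B: p*_B = 0.767/0.8160 = 0.9400.
B is higher at 0.9400.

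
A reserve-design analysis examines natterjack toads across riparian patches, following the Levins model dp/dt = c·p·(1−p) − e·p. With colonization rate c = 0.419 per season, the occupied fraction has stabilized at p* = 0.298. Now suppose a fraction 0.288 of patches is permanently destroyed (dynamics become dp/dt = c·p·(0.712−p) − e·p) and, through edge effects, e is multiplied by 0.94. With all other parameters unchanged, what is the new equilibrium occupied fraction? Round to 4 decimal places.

0.0521

Balance c(1−p*) = e gives e = 0.419×(1 − 0.29800) = 0.29414.
New p* = 0.712 − e/c = 0.712 − 0.27649/0.41900 = 0.05212.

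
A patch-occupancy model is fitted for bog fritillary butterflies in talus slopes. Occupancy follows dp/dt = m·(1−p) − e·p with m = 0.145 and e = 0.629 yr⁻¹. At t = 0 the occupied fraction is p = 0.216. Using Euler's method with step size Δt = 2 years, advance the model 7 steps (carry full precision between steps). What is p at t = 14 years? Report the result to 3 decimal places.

Update rule: p ← p + [m·(1−p) − e·p]·Δt with Δt = 2.
t = 2: p = 0.21600 + (-0.04437) = 0.17163
t = 4: p = 0.17163 + (+0.02431) = 0.19595
t = 6: p = 0.19595 + (-0.01332) = 0.18262
t = 8: p = 0.18262 + (+0.00730) = 0.18992
t = 10: p = 0.18992 + (-0.00400) = 0.18592
t = 12: p = 0.18592 + (+0.00219) = 0.18811
t = 14: p = 0.18811 + (-0.00120) = 0.18691

0.187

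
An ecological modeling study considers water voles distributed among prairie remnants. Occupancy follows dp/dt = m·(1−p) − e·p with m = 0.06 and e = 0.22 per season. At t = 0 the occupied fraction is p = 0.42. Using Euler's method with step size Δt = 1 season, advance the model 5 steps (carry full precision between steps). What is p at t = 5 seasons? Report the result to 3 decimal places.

0.254

Update rule: p ← p + [m·(1−p) − e·p]·Δt with Δt = 1.
  1  |  dp/dt·Δt = -0.057600  |  p_1 = 0.362400
  2  |  dp/dt·Δt = -0.041472  |  p_2 = 0.320928
  3  |  dp/dt·Δt = -0.029860  |  p_3 = 0.291068
  4  |  dp/dt·Δt = -0.021499  |  p_4 = 0.269569
  5  |  dp/dt·Δt = -0.015479  |  p_5 = 0.254090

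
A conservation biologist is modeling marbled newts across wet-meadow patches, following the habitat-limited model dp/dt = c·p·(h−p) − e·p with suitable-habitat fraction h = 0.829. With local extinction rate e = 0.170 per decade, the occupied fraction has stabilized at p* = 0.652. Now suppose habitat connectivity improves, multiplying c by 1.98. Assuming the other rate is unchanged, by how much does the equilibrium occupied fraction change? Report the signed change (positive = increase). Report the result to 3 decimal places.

0.088

Balance c(h−p*) = e gives c = e/(0.829 − 0.65200) = 0.170/0.17700 = 0.96045.
New p* = 0.829 − e/c = 0.829 − 0.17000/1.90169 = 0.73961.
Δp* = 0.73961 − 0.65200 = +0.08761.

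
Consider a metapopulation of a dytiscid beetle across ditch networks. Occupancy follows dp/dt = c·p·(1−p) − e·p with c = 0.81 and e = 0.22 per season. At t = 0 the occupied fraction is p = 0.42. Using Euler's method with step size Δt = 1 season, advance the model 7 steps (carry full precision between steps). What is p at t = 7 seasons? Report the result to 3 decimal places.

0.726

Update rule: p ← p + [c·p·(1−p) − e·p]·Δt with Δt = 1.
p: 0.42000 → 0.52492  (Δp = +0.10492)
p: 0.52492 → 0.61143  (Δp = +0.08652)
p: 0.61143 → 0.66936  (Δp = +0.05793)
p: 0.66936 → 0.70137  (Δp = +0.03201)
p: 0.70137 → 0.71672  (Δp = +0.01535)
p: 0.71672 → 0.72350  (Δp = +0.00678)
p: 0.72350 → 0.72637  (Δp = +0.00287)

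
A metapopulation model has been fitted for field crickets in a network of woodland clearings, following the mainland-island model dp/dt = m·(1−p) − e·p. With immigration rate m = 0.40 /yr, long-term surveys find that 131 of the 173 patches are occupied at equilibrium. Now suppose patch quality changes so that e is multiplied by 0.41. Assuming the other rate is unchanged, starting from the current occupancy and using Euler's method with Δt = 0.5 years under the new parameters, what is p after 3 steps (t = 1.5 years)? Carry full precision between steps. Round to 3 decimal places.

Observed p* = 131/173 = 0.75723.
Balance m(1−p*) = e·p* gives e = m(1−p*)/p* = 0.40×0.24277/0.75723 = 0.12824.
Starting from p₀ = 0.75723; update p ← p + (dp/dt)·Δt with the new parameters.
step 1: Δp = +0.02865, p = 0.78587
step 2: Δp = +0.02216, p = 0.80804
step 3: Δp = +0.01715, p = 0.82519

0.825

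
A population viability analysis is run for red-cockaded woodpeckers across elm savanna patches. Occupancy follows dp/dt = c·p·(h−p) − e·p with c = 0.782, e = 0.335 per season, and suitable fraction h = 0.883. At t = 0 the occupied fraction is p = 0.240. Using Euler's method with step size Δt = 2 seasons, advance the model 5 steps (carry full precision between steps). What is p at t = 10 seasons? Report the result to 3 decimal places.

Update rule: p ← p + [c·p·(h−p) − e·p]·Δt with Δt = 2.
p: 0.24000 → 0.32056  (Δp = +0.08056)
p: 0.32056 → 0.38776  (Δp = +0.06721)
p: 0.38776 → 0.42830  (Δp = +0.04054)
p: 0.42830 → 0.44593  (Δp = +0.01762)
p: 0.44593 → 0.45198  (Δp = +0.00606)

0.452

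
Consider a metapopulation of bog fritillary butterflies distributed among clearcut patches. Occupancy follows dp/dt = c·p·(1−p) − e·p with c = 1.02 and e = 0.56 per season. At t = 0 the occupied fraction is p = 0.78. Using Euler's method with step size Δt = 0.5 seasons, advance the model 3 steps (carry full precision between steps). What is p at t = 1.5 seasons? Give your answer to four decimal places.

0.5441

Update rule: p ← p + [c·p·(1−p) − e·p]·Δt with Δt = 0.5.
p: 0.78000 → 0.64912  (Δp = -0.13088)
p: 0.64912 → 0.58352  (Δp = -0.06559)
p: 0.58352 → 0.54408  (Δp = -0.03944)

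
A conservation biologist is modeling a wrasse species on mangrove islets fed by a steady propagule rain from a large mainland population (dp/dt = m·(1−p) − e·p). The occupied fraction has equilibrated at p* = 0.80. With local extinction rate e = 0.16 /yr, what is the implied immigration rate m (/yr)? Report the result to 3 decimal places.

At equilibrium m(1−p*) = e·p*, so m = e·p*/(1−p*).
m = 0.16 × 0.80 / 0.2000 = 0.1280/0.2000 = 0.6400.

0.640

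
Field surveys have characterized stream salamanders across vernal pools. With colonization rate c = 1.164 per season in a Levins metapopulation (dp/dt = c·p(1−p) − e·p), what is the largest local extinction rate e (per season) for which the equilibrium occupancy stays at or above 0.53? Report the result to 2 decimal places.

1 − e/c ≥ 0.53 ⇒ e ≤ c(1 − 0.53) = 1.164 × 0.4700.
e_max = 0.5471.

0.55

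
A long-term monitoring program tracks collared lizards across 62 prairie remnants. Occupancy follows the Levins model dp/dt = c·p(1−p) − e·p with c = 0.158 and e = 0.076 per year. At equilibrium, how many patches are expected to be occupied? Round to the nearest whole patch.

32

p* = 1 − e/c = 1 − 0.076/0.158 = 0.5190.
Expected occupied patches = N × p* = 62 × 0.5190 = 32.18 ≈ 32.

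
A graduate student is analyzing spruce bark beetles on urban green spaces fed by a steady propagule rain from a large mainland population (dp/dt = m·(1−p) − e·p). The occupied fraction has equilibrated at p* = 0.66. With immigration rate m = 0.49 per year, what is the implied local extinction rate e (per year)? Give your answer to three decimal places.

0.252

At equilibrium m(1−p*) = e·p*, so e = m(1−p*)/p*.
e = 0.49 × 0.3400 / 0.66 = 0.2524.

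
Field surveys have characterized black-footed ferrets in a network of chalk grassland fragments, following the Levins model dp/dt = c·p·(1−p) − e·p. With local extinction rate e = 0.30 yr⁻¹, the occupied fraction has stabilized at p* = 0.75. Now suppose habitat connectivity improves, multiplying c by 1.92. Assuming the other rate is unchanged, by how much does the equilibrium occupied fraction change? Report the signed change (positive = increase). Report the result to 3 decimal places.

Balance c(1−p*) = e gives c = e/(1 − 0.75000) = 0.30/0.25000 = 1.20000.
New p* = 1 − e/c = 1 − 0.30000/2.30400 = 0.86979.
Δp* = 0.86979 − 0.75000 = +0.11979.

0.120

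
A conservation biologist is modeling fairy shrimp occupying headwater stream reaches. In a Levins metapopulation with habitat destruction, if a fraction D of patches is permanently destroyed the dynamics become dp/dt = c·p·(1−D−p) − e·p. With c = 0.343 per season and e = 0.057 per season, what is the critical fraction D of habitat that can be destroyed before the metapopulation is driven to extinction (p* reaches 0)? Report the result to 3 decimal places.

0.834

The nontrivial equilibrium is p* = (1−D) − e/c; extinction occurs when this hits zero.
So D_crit = 1 − e/c = 1 − 0.057/0.343 = 1 − 0.1662 = 0.8338.
Note this equals the original equilibrium occupancy — the Levins extinction-debt result.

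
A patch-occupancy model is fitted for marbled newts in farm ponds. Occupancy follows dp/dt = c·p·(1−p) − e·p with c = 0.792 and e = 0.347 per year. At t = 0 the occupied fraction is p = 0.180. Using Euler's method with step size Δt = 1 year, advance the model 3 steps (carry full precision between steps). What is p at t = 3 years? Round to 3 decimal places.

Update rule: p ← p + [c·p·(1−p) − e·p]·Δt with Δt = 1.
p: 0.18000 → 0.23444  (Δp = +0.05444)
p: 0.23444 → 0.29523  (Δp = +0.06080)
p: 0.29523 → 0.35758  (Δp = +0.06235)

0.358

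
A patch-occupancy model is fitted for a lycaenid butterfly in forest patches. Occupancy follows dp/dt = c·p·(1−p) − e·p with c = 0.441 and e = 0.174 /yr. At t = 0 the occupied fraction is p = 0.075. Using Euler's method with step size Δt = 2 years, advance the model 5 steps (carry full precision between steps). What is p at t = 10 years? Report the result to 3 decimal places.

0.376

Update rule: p ← p + [c·p·(1−p) − e·p]·Δt with Δt = 2.
t = 2: p = 0.07500 + (+0.03509) = 0.11009
t = 4: p = 0.11009 + (+0.04810) = 0.15819
t = 6: p = 0.15819 + (+0.06240) = 0.22059
t = 8: p = 0.22059 + (+0.07488) = 0.29546
t = 10: p = 0.29546 + (+0.08078) = 0.37624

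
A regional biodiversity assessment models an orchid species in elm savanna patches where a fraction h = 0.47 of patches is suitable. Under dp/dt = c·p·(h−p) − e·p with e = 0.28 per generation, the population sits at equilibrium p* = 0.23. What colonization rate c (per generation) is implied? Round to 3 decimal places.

1.167

At equilibrium c(h−p*) = e, so c = e/(h−p*).
c = 0.28/(0.47 − 0.23) = 0.28/0.2400 = 1.1667.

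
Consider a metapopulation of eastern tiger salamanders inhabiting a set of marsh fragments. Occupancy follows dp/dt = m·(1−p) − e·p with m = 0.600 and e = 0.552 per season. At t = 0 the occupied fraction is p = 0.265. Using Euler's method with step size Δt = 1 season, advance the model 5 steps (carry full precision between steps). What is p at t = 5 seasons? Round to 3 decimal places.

0.521

Update rule: p ← p + [m·(1−p) − e·p]·Δt with Δt = 1.
  1  |  dp/dt·Δt = +0.294720  |  p_1 = 0.559720
  2  |  dp/dt·Δt = -0.044797  |  p_2 = 0.514923
  3  |  dp/dt·Δt = +0.006809  |  p_3 = 0.521732
  4  |  dp/dt·Δt = -0.001035  |  p_4 = 0.520697
  5  |  dp/dt·Δt = +0.000157  |  p_5 = 0.520854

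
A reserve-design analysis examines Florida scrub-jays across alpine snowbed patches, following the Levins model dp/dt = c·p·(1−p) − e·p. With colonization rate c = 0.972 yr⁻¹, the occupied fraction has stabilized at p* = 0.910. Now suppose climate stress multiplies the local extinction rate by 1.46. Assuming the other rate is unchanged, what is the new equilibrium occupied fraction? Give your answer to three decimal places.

Balance c(1−p*) = e gives e = 0.972×(1 − 0.91000) = 0.08748.
New p* = 1 − e/c = 1 − 0.12772/0.97200 = 0.86860.

0.869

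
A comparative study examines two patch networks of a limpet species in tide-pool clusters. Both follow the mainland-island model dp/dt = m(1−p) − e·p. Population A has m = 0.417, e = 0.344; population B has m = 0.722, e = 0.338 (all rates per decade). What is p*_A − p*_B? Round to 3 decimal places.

A: p*_A = m/(m+e) = 0.417/0.7610 = 0.5480.
B: p*_B = 0.722/1.0600 = 0.6811.
p*_A − p*_B = 0.5480 − 0.6811 = -0.1332.

-0.133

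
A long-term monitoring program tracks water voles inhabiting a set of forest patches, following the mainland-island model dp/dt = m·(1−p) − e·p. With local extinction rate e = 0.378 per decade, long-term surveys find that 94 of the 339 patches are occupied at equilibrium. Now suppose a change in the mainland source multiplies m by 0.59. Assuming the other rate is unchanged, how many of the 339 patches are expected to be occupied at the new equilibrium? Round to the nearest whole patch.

63

Observed p* = 94/339 = 0.27729.
Balance m(1−p*) = e·p* gives m = e·p*/(1−p*) = 0.378×0.27729/0.72271 = 0.14503.
New p* = m/(m+e) = 0.08557/(0.08557+0.37800) = 0.18459.
Expected occupied = 339 × 0.18459 = 62.58 ≈ 63.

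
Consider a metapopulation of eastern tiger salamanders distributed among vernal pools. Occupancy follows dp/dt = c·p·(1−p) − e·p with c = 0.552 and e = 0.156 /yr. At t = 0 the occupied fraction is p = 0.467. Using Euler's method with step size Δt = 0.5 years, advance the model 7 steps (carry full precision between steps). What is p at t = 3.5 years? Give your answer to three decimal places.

0.639

Update rule: p ← p + [c·p·(1−p) − e·p]·Δt with Δt = 0.5.
p: 0.46700 → 0.49927  (Δp = +0.03227)
p: 0.49927 → 0.52933  (Δp = +0.03006)
p: 0.52933 → 0.55680  (Δp = +0.02747)
p: 0.55680 → 0.58148  (Δp = +0.02468)
p: 0.58148 → 0.60330  (Δp = +0.02181)
p: 0.60330 → 0.62229  (Δp = +0.01900)
p: 0.62229 → 0.63863  (Δp = +0.01633)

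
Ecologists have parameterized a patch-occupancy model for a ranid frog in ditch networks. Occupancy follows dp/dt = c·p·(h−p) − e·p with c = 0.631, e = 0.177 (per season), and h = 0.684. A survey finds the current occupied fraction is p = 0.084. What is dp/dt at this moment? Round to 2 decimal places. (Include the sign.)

Colonization term: c·p·(h−p) = 0.631×0.084×0.6000 = 0.03180.
Extinction term: e·p = 0.01487.
dp/dt = 0.03180 − 0.01487 = 0.01693.

0.02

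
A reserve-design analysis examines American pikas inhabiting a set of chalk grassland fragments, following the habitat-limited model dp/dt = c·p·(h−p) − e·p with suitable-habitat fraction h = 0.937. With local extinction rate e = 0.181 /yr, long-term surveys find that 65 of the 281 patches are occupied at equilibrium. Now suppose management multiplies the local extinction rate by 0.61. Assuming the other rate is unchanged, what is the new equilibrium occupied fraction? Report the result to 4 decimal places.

Observed p* = 65/281 = 0.23132.
Balance c(h−p*) = e gives c = e/(0.937 − 0.23132) = 0.181/0.70568 = 0.25649.
New p* = 0.937 − e/c = 0.937 − 0.11041/0.25649 = 0.50653.

0.5065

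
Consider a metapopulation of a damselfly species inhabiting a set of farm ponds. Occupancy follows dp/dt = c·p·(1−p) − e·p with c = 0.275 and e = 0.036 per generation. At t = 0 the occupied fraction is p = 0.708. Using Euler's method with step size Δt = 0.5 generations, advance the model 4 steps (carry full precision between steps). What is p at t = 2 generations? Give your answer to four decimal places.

Update rule: p ← p + [c·p·(1−p) − e·p]·Δt with Δt = 0.5.
step 1: Δp = +0.01568, p = 0.72368
step 2: Δp = +0.01447, p = 0.73815
step 3: Δp = +0.01329, p = 0.75144
step 4: Δp = +0.01216, p = 0.76360

0.7636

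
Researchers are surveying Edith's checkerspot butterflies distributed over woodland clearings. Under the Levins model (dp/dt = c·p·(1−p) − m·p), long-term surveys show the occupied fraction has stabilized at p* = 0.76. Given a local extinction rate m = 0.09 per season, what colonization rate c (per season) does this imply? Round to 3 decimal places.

0.375

At equilibrium c(1−p*) = m, so c = m/(1−p*).
c = 0.09/(1 − 0.76) = 0.09/0.2400 = 0.3750.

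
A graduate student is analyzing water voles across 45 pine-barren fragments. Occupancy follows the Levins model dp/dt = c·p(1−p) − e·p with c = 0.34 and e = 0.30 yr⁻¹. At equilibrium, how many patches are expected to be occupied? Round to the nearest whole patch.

p* = 1 − e/c = 1 − 0.30/0.34 = 0.1176.
Expected occupied patches = N × p* = 45 × 0.1176 = 5.29 ≈ 5.

5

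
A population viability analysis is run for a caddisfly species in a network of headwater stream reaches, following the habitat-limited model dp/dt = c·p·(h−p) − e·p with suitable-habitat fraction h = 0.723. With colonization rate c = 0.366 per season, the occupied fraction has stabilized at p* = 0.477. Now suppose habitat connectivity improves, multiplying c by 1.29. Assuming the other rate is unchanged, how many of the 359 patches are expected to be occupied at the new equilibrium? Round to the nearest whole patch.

Balance c(h−p*) = e gives e = 0.366×(0.723 − 0.47700) = 0.09004.
New p* = 0.723 − e/c = 0.723 − 0.09004/0.47214 = 0.53229.
Expected occupied = 359 × 0.53229 = 191.09 ≈ 191.

191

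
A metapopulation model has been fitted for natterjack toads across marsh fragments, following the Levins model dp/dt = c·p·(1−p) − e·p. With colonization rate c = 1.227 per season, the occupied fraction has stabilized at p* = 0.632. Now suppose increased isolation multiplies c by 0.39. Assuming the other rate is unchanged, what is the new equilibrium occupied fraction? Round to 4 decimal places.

Balance c(1−p*) = e gives e = 1.227×(1 − 0.63200) = 0.45154.
New p* = 1 − e/c = 1 − 0.45154/0.47853 = 0.05640.

0.0564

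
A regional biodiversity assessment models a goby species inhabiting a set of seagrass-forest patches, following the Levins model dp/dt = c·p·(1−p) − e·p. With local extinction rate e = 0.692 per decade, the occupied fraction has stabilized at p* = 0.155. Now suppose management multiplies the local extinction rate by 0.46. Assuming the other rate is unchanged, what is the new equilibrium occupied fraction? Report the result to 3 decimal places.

0.611

Balance c(1−p*) = e gives c = e/(1 − 0.15500) = 0.692/0.84500 = 0.81893.
New p* = 1 − e/c = 1 − 0.31832/0.81893 = 0.61130.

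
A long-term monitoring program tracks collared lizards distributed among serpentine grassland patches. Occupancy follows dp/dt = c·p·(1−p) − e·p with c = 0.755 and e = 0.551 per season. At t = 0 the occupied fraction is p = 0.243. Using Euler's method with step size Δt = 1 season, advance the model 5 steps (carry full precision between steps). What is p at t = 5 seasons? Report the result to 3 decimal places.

0.261

Update rule: p ← p + [c·p·(1−p) − e·p]·Δt with Δt = 1.
  1  |  dp/dt·Δt = +0.004990  |  p_1 = 0.247990
  2  |  dp/dt·Δt = +0.004158  |  p_2 = 0.252148
  3  |  dp/dt·Δt = +0.003436  |  p_3 = 0.255584
  4  |  dp/dt·Δt = +0.002820  |  p_4 = 0.258405
  5  |  dp/dt·Δt = +0.002301  |  p_5 = 0.260706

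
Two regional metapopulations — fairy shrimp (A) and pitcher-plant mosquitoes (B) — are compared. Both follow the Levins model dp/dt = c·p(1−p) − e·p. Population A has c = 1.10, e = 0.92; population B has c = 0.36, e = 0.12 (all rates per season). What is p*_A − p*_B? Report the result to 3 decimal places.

A: p*_A = 1 − 0.92/1.10 = 0.1636.
B: p*_B = 1 − 0.12/0.36 = 0.6667.
p*_A − p*_B = 0.1636 − 0.6667 = -0.5030.

-0.503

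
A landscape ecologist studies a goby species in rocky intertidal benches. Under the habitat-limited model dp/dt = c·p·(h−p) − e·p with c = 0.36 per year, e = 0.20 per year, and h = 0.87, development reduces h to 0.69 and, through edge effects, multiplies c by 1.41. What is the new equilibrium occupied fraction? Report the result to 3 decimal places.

Before: p* = h − e/c = 0.87 − 0.20/0.36 = 0.87 − 0.5556 = 0.3144.
After: c = 0.5076, e = 0.2, h = 0.69; p* = 0.69 − 0.2/0.5076 = 0.2960.

0.296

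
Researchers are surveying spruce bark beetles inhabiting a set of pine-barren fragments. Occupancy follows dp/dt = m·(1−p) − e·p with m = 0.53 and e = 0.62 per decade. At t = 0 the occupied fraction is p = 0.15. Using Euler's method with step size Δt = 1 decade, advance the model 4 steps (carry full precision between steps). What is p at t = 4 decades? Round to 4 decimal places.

Update rule: p ← p + [m·(1−p) − e·p]·Δt with Δt = 1.
step 1: Δp = +0.35750, p = 0.50750
step 2: Δp = -0.05363, p = 0.45388
step 3: Δp = +0.00804, p = 0.46192
step 4: Δp = -0.00121, p = 0.46071

0.4607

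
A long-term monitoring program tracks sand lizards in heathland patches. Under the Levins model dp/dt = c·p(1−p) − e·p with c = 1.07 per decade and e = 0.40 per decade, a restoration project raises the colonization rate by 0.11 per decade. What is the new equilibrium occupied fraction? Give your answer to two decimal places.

0.66

Before: p* = 1 − 0.40/1.07 = 0.6262.
After the change, c = 1.18, e = 0.4, so p* = 1 − 0.4/1.18 = 0.6610.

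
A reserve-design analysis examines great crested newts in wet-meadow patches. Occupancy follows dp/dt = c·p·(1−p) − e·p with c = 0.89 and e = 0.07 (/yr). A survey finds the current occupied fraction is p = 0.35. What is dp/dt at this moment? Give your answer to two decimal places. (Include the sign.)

Colonization term: c·p·(1−p) = 0.89×0.35×0.6500 = 0.20248.
Extinction term: e·p = 0.02450.
dp/dt = 0.20248 − 0.02450 = 0.17798.

0.18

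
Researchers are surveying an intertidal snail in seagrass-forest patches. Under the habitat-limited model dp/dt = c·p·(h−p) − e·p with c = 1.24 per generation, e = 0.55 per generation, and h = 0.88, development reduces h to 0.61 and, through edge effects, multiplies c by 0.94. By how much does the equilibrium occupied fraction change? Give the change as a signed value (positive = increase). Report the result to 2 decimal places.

Before: p* = h − e/c = 0.88 − 0.55/1.24 = 0.88 − 0.4435 = 0.4365.
After: c = 1.1656, e = 0.55, h = 0.61; p* = 0.61 − 0.55/1.1656 = 0.1381.
Δp* = 0.1381 − 0.4365 = -0.2983.

-0.30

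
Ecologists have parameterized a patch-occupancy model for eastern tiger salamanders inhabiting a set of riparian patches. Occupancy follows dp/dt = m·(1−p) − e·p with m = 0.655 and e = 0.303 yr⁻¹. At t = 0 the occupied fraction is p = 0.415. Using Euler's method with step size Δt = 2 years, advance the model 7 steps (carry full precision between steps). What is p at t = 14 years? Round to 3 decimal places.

Update rule: p ← p + [m·(1−p) − e·p]·Δt with Δt = 2.
  1  |  dp/dt·Δt = +0.514860  |  p_1 = 0.929860
  2  |  dp/dt·Δt = -0.471612  |  p_2 = 0.458248
  3  |  dp/dt·Δt = +0.431996  |  p_3 = 0.890245
  4  |  dp/dt·Δt = -0.395709  |  p_4 = 0.494536
  5  |  dp/dt·Δt = +0.362469  |  p_5 = 0.857005
  6  |  dp/dt·Δt = -0.332022  |  p_6 = 0.524983
  7  |  dp/dt·Δt = +0.304132  |  p_7 = 0.829115

0.829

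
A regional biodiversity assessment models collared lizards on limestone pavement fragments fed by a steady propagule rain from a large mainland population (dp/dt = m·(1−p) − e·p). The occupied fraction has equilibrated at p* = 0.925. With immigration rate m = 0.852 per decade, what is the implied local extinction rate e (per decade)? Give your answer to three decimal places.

0.069

At equilibrium m(1−p*) = e·p*, so e = m(1−p*)/p*.
e = 0.852 × 0.0750 / 0.925 = 0.0691.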